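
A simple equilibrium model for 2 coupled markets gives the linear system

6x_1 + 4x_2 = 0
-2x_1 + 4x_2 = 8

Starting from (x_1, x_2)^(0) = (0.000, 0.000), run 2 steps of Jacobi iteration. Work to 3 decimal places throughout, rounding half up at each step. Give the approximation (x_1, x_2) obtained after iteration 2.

Iteration 1:
  x_1 = (0 - (4)·0.000) / (6) = 0.000
  x_2 = (8 - (-2)·0.000) / (4) = 2.000
Iteration 2:
  x_1 = (0 - (4)·2.000) / (6) = -1.333
  x_2 = (8 - (-2)·0.000) / (4) = 2.000

(-1.333, 2.000)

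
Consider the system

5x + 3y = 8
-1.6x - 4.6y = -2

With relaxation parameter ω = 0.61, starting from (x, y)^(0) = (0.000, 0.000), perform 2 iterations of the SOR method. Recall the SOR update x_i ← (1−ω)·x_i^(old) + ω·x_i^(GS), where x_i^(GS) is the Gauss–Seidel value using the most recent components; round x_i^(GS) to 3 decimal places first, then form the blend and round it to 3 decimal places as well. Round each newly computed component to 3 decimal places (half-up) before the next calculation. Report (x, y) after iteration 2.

Iteration 1:
  x: GS value = (8 - (3)·0.000) / (5) = 1.600;  x ← (1−ω)·0.000 + ω·1.600 = 0.976
  y: GS value = (-2 - (-1.6)·0.976) / (-4.6) = 0.095;  y ← (1−ω)·0.000 + ω·0.095 = 0.058
Iteration 2:
  x: GS value = (8 - (3)·0.058) / (5) = 1.565;  x ← (1−ω)·0.976 + ω·1.565 = 1.335
  y: GS value = (-2 - (-1.6)·1.335) / (-4.6) = -0.030;  y ← (1−ω)·0.058 + ω·-0.030 = 0.004

(1.335, 0.004)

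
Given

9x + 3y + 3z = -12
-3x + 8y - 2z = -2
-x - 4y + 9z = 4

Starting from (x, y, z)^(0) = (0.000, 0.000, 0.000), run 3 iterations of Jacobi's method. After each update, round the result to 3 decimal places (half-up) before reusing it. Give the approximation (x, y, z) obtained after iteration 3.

(-1.182, -0.728, 0.005)

Iteration 1:
  x = (-12 - (3)·0.000 - (3)·0.000) / (9) = -1.333
  y = (-2 - (-3)·0.000 - (-2)·0.000) / (8) = -0.250
  z = (4 - (-1)·0.000 - (-4)·0.000) / (9) = 0.444
Iteration 2:
  x = (-12 - (3)·-0.250 - (3)·0.444) / (9) = -1.398
  y = (-2 - (-3)·-1.333 - (-2)·0.444) / (8) = -0.639
  z = (4 - (-1)·-1.333 - (-4)·-0.250) / (9) = 0.185
Iteration 3:
  x = (-12 - (3)·-0.639 - (3)·0.185) / (9) = -1.182
  y = (-2 - (-3)·-1.398 - (-2)·0.185) / (8) = -0.728
  z = (4 - (-1)·-1.398 - (-4)·-0.639) / (9) = 0.005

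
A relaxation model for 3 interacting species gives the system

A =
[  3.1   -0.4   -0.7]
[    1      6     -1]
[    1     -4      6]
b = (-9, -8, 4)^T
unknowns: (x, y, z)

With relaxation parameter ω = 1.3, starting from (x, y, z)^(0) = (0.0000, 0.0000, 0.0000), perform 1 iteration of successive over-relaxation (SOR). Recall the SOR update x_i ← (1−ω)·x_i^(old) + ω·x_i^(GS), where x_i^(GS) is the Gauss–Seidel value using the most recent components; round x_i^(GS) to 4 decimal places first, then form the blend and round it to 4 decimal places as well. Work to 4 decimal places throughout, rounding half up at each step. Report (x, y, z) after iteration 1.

(-3.7742, -0.9156, 0.8909)

Iteration 1:
  x: GS value = (-9 - (-0.4)·0.0000 - (-0.7)·0.0000) / (3.1) = -2.9032;  x ← (1−ω)·0.0000 + ω·-2.9032 = -3.7742
  y: GS value = (-8 - (1)·-3.7742 - (-1)·0.0000) / (6) = -0.7043;  y ← (1−ω)·0.0000 + ω·-0.7043 = -0.9156
  z: GS value = (4 - (1)·-3.7742 - (-4)·-0.9156) / (6) = 0.6853;  z ← (1−ω)·0.0000 + ω·0.6853 = 0.8909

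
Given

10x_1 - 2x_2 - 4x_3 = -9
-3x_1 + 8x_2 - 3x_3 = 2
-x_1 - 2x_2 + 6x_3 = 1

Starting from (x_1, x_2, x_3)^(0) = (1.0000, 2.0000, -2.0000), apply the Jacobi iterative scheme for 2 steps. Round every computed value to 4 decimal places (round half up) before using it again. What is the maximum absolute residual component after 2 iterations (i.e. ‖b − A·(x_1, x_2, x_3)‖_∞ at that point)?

3.8418

Iteration 1:
  x_1 = (-9 - (-2)·2.0000 - (-4)·-2.0000) / (10) = -1.3000
  x_2 = (2 - (-3)·1.0000 - (-3)·-2.0000) / (8) = -0.1250
  x_3 = (1 - (-1)·1.0000 - (-2)·2.0000) / (6) = 1.0000
Iteration 2:
  x_1 = (-9 - (-2)·-0.1250 - (-4)·1.0000) / (10) = -0.5250
  x_2 = (2 - (-3)·-1.3000 - (-3)·1.0000) / (8) = 0.1375
  x_3 = (1 - (-1)·-1.3000 - (-2)·-0.1250) / (6) = -0.0917
Residual b − A·x = (-3.8418, -0.9501, 1.3002); ∞-norm = 3.8418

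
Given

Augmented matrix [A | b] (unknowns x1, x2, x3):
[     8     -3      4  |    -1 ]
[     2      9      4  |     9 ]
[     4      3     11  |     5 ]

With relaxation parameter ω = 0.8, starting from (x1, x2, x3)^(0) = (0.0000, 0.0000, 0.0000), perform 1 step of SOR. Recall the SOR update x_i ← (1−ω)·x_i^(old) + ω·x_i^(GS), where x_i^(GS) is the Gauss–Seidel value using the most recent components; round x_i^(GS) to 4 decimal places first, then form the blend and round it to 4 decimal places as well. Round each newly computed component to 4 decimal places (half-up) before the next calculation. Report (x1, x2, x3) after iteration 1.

Iteration 1:
  x1: GS value = (-1 - (-3)·0.0000 - (4)·0.0000) / (8) = -0.1250;  x1 ← (1−ω)·0.0000 + ω·-0.1250 = -0.1000
  x2: GS value = (9 - (2)·-0.1000 - (4)·0.0000) / (9) = 1.0222;  x2 ← (1−ω)·0.0000 + ω·1.0222 = 0.8178
  x3: GS value = (5 - (4)·-0.1000 - (3)·0.8178) / (11) = 0.2679;  x3 ← (1−ω)·0.0000 + ω·0.2679 = 0.2143

(-0.1000, 0.8178, 0.2143)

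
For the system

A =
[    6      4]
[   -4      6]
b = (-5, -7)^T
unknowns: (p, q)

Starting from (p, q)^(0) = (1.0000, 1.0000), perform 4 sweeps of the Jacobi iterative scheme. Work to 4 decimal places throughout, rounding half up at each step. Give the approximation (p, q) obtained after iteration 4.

(0.1667, -0.7593)

Iteration 1:
  p = (-5 - (4)·1.0000) / (6) = -1.5000
  q = (-7 - (-4)·1.0000) / (6) = -0.5000
Iteration 2:
  p = (-5 - (4)·-0.5000) / (6) = -0.5000
  q = (-7 - (-4)·-1.5000) / (6) = -2.1667
Iteration 3:
  p = (-5 - (4)·-2.1667) / (6) = 0.6111
  q = (-7 - (-4)·-0.5000) / (6) = -1.5000
Iteration 4:
  p = (-5 - (4)·-1.5000) / (6) = 0.1667
  q = (-7 - (-4)·0.6111) / (6) = -0.7593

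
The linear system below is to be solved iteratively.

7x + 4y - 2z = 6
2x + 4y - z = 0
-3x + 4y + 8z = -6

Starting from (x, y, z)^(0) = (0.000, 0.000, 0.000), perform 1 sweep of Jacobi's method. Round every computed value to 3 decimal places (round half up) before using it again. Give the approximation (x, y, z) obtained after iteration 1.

Iteration 1:
  x = (6 - (4)·0.000 - (-2)·0.000) / (7) = 0.857
  y = (0 - (2)·0.000 - (-1)·0.000) / (4) = 0.000
  z = (-6 - (-3)·0.000 - (4)·0.000) / (8) = -0.750

(0.857, 0.000, -0.750)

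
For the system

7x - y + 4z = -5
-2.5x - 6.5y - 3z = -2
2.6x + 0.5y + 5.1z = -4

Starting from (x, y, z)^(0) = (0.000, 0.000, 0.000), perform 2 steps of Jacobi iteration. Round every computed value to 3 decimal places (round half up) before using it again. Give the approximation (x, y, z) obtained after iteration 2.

Iteration 1:
  x = (-5 - (-1)·0.000 - (4)·0.000) / (7) = -0.714
  y = (-2 - (-2.5)·0.000 - (-3)·0.000) / (-6.5) = 0.308
  z = (-4 - (2.6)·0.000 - (0.5)·0.000) / (5.1) = -0.784
Iteration 2:
  x = (-5 - (-1)·0.308 - (4)·-0.784) / (7) = -0.222
  y = (-2 - (-2.5)·-0.714 - (-3)·-0.784) / (-6.5) = 0.944
  z = (-4 - (2.6)·-0.714 - (0.5)·0.308) / (5.1) = -0.451

(-0.222, 0.944, -0.451)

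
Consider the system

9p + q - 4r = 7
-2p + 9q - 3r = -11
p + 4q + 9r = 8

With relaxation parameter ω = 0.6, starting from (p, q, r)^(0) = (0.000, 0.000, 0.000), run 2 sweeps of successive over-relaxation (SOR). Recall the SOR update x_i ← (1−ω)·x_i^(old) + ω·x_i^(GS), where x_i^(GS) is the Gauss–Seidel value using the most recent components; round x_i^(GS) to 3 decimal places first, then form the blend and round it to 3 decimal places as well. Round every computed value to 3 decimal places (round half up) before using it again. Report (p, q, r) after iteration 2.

(0.880, -0.748, 0.947)

Iteration 1:
  p: GS value = (7 - (1)·0.000 - (-4)·0.000) / (9) = 0.778;  p ← (1−ω)·0.000 + ω·0.778 = 0.467
  q: GS value = (-11 - (-2)·0.467 - (-3)·0.000) / (9) = -1.118;  q ← (1−ω)·0.000 + ω·-1.118 = -0.671
  r: GS value = (8 - (1)·0.467 - (4)·-0.671) / (9) = 1.135;  r ← (1−ω)·0.000 + ω·1.135 = 0.681
Iteration 2:
  p: GS value = (7 - (1)·-0.671 - (-4)·0.681) / (9) = 1.155;  p ← (1−ω)·0.467 + ω·1.155 = 0.880
  q: GS value = (-11 - (-2)·0.880 - (-3)·0.681) / (9) = -0.800;  q ← (1−ω)·-0.671 + ω·-0.800 = -0.748
  r: GS value = (8 - (1)·0.880 - (4)·-0.748) / (9) = 1.124;  r ← (1−ω)·0.681 + ω·1.124 = 0.947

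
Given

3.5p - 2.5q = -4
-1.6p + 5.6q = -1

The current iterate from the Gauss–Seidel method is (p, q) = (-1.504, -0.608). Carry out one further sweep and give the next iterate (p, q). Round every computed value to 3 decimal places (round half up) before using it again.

(-1.577, -0.629)

One sweep:
  p = (-4 - (-2.5)·-0.608) / (3.5) = -1.577
  q = (-1 - (-1.6)·-1.577) / (5.6) = -0.629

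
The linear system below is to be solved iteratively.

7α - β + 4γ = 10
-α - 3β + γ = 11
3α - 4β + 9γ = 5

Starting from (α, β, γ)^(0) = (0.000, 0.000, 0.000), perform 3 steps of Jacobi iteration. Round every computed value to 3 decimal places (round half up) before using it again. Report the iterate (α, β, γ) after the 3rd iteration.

(1.749, -4.379, -1.399)

Iteration 1:
  α = (10 - (-1)·0.000 - (4)·0.000) / (7) = 1.429
  β = (11 - (-1)·0.000 - (1)·0.000) / (-3) = -3.667
  γ = (5 - (3)·0.000 - (-4)·0.000) / (9) = 0.556
Iteration 2:
  α = (10 - (-1)·-3.667 - (4)·0.556) / (7) = 0.587
  β = (11 - (-1)·1.429 - (1)·0.556) / (-3) = -3.958
  γ = (5 - (3)·1.429 - (-4)·-3.667) / (9) = -1.551
Iteration 3:
  α = (10 - (-1)·-3.958 - (4)·-1.551) / (7) = 1.749
  β = (11 - (-1)·0.587 - (1)·-1.551) / (-3) = -4.379
  γ = (5 - (3)·0.587 - (-4)·-3.958) / (9) = -1.399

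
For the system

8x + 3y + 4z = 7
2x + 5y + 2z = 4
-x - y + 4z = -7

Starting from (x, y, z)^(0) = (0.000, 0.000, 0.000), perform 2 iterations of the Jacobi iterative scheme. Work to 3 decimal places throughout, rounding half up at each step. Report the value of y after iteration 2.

Iteration 1:
  x = (7 - (3)·0.000 - (4)·0.000) / (8) = 0.875
  y = (4 - (2)·0.000 - (2)·0.000) / (5) = 0.800
  z = (-7 - (-1)·0.000 - (-1)·0.000) / (4) = -1.750
Iteration 2:
  x = (7 - (3)·0.800 - (4)·-1.750) / (8) = 1.450
  y = (4 - (2)·0.875 - (2)·-1.750) / (5) = 1.150
  z = (-7 - (-1)·0.875 - (-1)·0.800) / (4) = -1.331

1.150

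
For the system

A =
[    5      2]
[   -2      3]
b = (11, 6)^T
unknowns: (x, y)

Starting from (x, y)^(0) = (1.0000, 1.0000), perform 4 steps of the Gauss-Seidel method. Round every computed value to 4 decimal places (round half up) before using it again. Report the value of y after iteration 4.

Iteration 1:
  x = (11 - (2)·1.0000) / (5) = 1.8000
  y = (6 - (-2)·1.8000) / (3) = 3.2000
Iteration 2:
  x = (11 - (2)·3.2000) / (5) = 0.9200
  y = (6 - (-2)·0.9200) / (3) = 2.6133
Iteration 3:
  x = (11 - (2)·2.6133) / (5) = 1.1547
  y = (6 - (-2)·1.1547) / (3) = 2.7698
Iteration 4:
  x = (11 - (2)·2.7698) / (5) = 1.0921
  y = (6 - (-2)·1.0921) / (3) = 2.7281

2.7281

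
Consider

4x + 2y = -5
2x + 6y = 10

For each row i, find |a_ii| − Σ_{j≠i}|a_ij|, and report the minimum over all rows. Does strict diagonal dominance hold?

2

row 1: |4| − (2) = 2
row 2: |6| − (2) = 4
minimum over rows = 2 → strictly diagonally dominant (convergence guaranteed)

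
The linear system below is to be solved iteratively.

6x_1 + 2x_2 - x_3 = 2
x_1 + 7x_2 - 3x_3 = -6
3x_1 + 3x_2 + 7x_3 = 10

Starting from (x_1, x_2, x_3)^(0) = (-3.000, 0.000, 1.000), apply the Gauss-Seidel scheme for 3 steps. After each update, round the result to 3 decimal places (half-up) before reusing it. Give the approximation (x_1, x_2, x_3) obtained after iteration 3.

(0.660, -0.411, 1.322)

Iteration 1:
  x_1 = (2 - (2)·0.000 - (-1)·1.000) / (6) = 0.500
  x_2 = (-6 - (1)·0.500 - (-3)·1.000) / (7) = -0.500
  x_3 = (10 - (3)·0.500 - (3)·-0.500) / (7) = 1.429
Iteration 2:
  x_1 = (2 - (2)·-0.500 - (-1)·1.429) / (6) = 0.738
  x_2 = (-6 - (1)·0.738 - (-3)·1.429) / (7) = -0.350
  x_3 = (10 - (3)·0.738 - (3)·-0.350) / (7) = 1.262
Iteration 3:
  x_1 = (2 - (2)·-0.350 - (-1)·1.262) / (6) = 0.660
  x_2 = (-6 - (1)·0.660 - (-3)·1.262) / (7) = -0.411
  x_3 = (10 - (3)·0.660 - (3)·-0.411) / (7) = 1.322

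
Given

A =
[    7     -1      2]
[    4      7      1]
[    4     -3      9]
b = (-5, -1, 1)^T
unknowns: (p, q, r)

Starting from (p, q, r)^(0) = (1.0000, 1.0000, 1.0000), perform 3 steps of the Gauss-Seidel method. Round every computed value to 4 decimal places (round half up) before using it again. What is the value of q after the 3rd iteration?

Iteration 1:
  p = (-5 - (-1)·1.0000 - (2)·1.0000) / (7) = -0.8571
  q = (-1 - (4)·-0.8571 - (1)·1.0000) / (7) = 0.2041
  r = (1 - (4)·-0.8571 - (-3)·0.2041) / (9) = 0.5601
Iteration 2:
  p = (-5 - (-1)·0.2041 - (2)·0.5601) / (7) = -0.8452
  q = (-1 - (4)·-0.8452 - (1)·0.5601) / (7) = 0.2601
  r = (1 - (4)·-0.8452 - (-3)·0.2601) / (9) = 0.5735
Iteration 3:
  p = (-5 - (-1)·0.2601 - (2)·0.5735) / (7) = -0.8410
  q = (-1 - (4)·-0.8410 - (1)·0.5735) / (7) = 0.2558
  r = (1 - (4)·-0.8410 - (-3)·0.2558) / (9) = 0.5702

0.2558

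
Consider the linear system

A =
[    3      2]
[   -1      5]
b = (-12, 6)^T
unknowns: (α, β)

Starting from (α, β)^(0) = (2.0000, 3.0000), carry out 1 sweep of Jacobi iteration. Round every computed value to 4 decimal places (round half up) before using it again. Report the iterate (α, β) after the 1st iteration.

(-6.0000, 1.6000)

Iteration 1:
  α = (-12 - (2)·3.0000) / (3) = -6.0000
  β = (6 - (-1)·2.0000) / (5) = 1.6000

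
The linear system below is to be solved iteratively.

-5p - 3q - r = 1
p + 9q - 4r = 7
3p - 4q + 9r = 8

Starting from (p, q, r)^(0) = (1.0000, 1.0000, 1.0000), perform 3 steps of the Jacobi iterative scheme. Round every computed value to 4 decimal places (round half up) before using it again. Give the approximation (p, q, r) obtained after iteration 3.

(-1.3432, 1.6590, 1.8370)

Iteration 1:
  p = (1 - (-3)·1.0000 - (-1)·1.0000) / (-5) = -1.0000
  q = (7 - (1)·1.0000 - (-4)·1.0000) / (9) = 1.1111
  r = (8 - (3)·1.0000 - (-4)·1.0000) / (9) = 1.0000
Iteration 2:
  p = (1 - (-3)·1.1111 - (-1)·1.0000) / (-5) = -1.0667
  q = (7 - (1)·-1.0000 - (-4)·1.0000) / (9) = 1.3333
  r = (8 - (3)·-1.0000 - (-4)·1.1111) / (9) = 1.7160
Iteration 3:
  p = (1 - (-3)·1.3333 - (-1)·1.7160) / (-5) = -1.3432
  q = (7 - (1)·-1.0667 - (-4)·1.7160) / (9) = 1.6590
  r = (8 - (3)·-1.0667 - (-4)·1.3333) / (9) = 1.8370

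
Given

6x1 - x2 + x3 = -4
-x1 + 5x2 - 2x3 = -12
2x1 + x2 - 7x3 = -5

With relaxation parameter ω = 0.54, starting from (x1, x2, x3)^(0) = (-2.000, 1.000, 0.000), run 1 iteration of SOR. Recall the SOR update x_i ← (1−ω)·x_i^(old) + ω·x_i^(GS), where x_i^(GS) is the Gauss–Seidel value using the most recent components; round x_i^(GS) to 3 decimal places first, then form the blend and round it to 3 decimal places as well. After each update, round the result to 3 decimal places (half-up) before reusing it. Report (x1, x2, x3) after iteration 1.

(-1.190, -0.965, 0.127)

Iteration 1:
  x1: GS value = (-4 - (-1)·1.000 - (1)·0.000) / (6) = -0.500;  x1 ← (1−ω)·-2.000 + ω·-0.500 = -1.190
  x2: GS value = (-12 - (-1)·-1.190 - (-2)·0.000) / (5) = -2.638;  x2 ← (1−ω)·1.000 + ω·-2.638 = -0.965
  x3: GS value = (-5 - (2)·-1.190 - (1)·-0.965) / (-7) = 0.236;  x3 ← (1−ω)·0.000 + ω·0.236 = 0.127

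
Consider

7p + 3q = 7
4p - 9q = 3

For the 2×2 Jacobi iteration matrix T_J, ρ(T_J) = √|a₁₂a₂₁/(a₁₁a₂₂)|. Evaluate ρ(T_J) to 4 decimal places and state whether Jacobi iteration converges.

a₁₂a₂₁/(a₁₁a₂₂) = (3)·(4) / ((7)·(-9)) = -0.190476
ρ = √|-0.190476| = √0.190476 = 0.4364
ρ < 1, so Jacobi converges

0.4364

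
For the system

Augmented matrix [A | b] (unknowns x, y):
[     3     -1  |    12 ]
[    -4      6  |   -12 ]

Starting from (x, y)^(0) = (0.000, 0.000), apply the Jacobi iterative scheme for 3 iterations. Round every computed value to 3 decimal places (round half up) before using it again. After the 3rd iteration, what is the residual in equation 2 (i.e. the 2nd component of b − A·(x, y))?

Iteration 1:
  x = (12 - (-1)·0.000) / (3) = 4.000
  y = (-12 - (-4)·0.000) / (6) = -2.000
Iteration 2:
  x = (12 - (-1)·-2.000) / (3) = 3.333
  y = (-12 - (-4)·4.000) / (6) = 0.667
Iteration 3:
  x = (12 - (-1)·0.667) / (3) = 4.222
  y = (-12 - (-4)·3.333) / (6) = 0.222
Residual b − A·x = (-0.444, 3.556)

3.556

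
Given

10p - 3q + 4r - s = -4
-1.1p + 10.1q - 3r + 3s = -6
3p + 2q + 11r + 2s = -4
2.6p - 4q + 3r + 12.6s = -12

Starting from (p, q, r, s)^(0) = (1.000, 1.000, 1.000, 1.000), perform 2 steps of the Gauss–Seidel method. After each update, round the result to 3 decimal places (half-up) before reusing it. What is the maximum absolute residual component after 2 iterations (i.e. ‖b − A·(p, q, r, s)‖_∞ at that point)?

1.120

Iteration 1:
  p = (-4 - (-3)·1.000 - (4)·1.000 - (-1)·1.000) / (10) = -0.400
  q = (-6 - (-1.1)·-0.400 - (-3)·1.000 - (3)·1.000) / (10.1) = -0.638
  r = (-4 - (3)·-0.400 - (2)·-0.638 - (2)·1.000) / (11) = -0.320
  s = (-12 - (2.6)·-0.400 - (-4)·-0.638 - (3)·-0.320) / (12.6) = -0.996
Iteration 2:
  p = (-4 - (-3)·-0.638 - (4)·-0.320 - (-1)·-0.996) / (10) = -0.563
  q = (-6 - (-1.1)·-0.563 - (-3)·-0.320 - (3)·-0.996) / (10.1) = -0.455
  r = (-4 - (3)·-0.563 - (2)·-0.455 - (2)·-0.996) / (11) = 0.054
  s = (-12 - (2.6)·-0.563 - (-4)·-0.455 - (3)·0.054) / (12.6) = -0.994
Residual b − A·x = (-0.945, 1.120, -0.007, 0.006); ∞-norm = 1.120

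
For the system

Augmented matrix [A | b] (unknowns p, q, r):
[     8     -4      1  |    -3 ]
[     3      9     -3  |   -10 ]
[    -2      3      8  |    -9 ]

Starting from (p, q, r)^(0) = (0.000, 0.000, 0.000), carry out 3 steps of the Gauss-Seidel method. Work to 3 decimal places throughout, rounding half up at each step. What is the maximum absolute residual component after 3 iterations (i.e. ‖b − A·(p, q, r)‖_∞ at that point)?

Iteration 1:
  p = (-3 - (-4)·0.000 - (1)·0.000) / (8) = -0.375
  q = (-10 - (3)·-0.375 - (-3)·0.000) / (9) = -0.986
  r = (-9 - (-2)·-0.375 - (3)·-0.986) / (8) = -0.849
Iteration 2:
  p = (-3 - (-4)·-0.986 - (1)·-0.849) / (8) = -0.762
  q = (-10 - (3)·-0.762 - (-3)·-0.849) / (9) = -1.140
  r = (-9 - (-2)·-0.762 - (3)·-1.140) / (8) = -0.888
Iteration 3:
  p = (-3 - (-4)·-1.140 - (1)·-0.888) / (8) = -0.834
  q = (-10 - (3)·-0.834 - (-3)·-0.888) / (9) = -1.129
  r = (-9 - (-2)·-0.834 - (3)·-1.129) / (8) = -0.910
Residual b − A·x = (0.066, -0.067, -0.001); ∞-norm = 0.067

0.067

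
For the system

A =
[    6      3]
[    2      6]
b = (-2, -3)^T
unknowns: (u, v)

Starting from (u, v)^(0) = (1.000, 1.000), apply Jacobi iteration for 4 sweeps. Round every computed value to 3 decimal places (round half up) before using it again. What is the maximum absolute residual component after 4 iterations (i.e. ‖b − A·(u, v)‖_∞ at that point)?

0.308

Iteration 1:
  u = (-2 - (3)·1.000) / (6) = -0.833
  v = (-3 - (2)·1.000) / (6) = -0.833
Iteration 2:
  u = (-2 - (3)·-0.833) / (6) = 0.083
  v = (-3 - (2)·-0.833) / (6) = -0.222
Iteration 3:
  u = (-2 - (3)·-0.222) / (6) = -0.222
  v = (-3 - (2)·0.083) / (6) = -0.528
Iteration 4:
  u = (-2 - (3)·-0.528) / (6) = -0.069
  v = (-3 - (2)·-0.222) / (6) = -0.426
Residual b − A·x = (-0.308, -0.306); ∞-norm = 0.308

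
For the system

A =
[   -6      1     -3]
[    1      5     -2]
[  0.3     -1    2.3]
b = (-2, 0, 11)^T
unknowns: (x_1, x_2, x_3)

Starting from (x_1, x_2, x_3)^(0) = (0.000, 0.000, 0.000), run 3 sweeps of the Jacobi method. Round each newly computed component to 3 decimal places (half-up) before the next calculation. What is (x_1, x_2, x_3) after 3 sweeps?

Iteration 1:
  x_1 = (-2 - (1)·0.000 - (-3)·0.000) / (-6) = 0.333
  x_2 = (0 - (1)·0.000 - (-2)·0.000) / (5) = 0.000
  x_3 = (11 - (0.3)·0.000 - (-1)·0.000) / (2.3) = 4.783
Iteration 2:
  x_1 = (-2 - (1)·0.000 - (-3)·4.783) / (-6) = -2.058
  x_2 = (0 - (1)·0.333 - (-2)·4.783) / (5) = 1.847
  x_3 = (11 - (0.3)·0.333 - (-1)·0.000) / (2.3) = 4.739
Iteration 3:
  x_1 = (-2 - (1)·1.847 - (-3)·4.739) / (-6) = -1.728
  x_2 = (0 - (1)·-2.058 - (-2)·4.739) / (5) = 2.307
  x_3 = (11 - (0.3)·-2.058 - (-1)·1.847) / (2.3) = 5.854

(-1.728, 2.307, 5.854)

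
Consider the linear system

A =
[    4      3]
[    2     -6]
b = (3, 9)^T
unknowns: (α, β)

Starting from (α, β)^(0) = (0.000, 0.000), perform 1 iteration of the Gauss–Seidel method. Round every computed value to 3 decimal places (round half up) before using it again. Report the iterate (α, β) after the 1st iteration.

(0.750, -1.250)

Iteration 1:
  α = (3 - (3)·0.000) / (4) = 0.750
  β = (9 - (2)·0.750) / (-6) = -1.250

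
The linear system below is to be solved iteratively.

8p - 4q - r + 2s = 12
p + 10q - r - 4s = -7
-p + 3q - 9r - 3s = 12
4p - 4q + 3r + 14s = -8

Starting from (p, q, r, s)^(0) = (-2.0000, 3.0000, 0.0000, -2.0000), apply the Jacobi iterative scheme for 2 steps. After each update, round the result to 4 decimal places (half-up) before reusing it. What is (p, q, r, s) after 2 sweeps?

Iteration 1:
  p = (12 - (-4)·3.0000 - (-1)·0.0000 - (2)·-2.0000) / (8) = 3.5000
  q = (-7 - (1)·-2.0000 - (-1)·0.0000 - (-4)·-2.0000) / (10) = -1.3000
  r = (12 - (-1)·-2.0000 - (3)·3.0000 - (-3)·-2.0000) / (-9) = 0.5556
  s = (-8 - (4)·-2.0000 - (-4)·3.0000 - (3)·0.0000) / (14) = 0.8571
Iteration 2:
  p = (12 - (-4)·-1.3000 - (-1)·0.5556 - (2)·0.8571) / (8) = 0.7052
  q = (-7 - (1)·3.5000 - (-1)·0.5556 - (-4)·0.8571) / (10) = -0.6516
  r = (12 - (-1)·3.5000 - (3)·-1.3000 - (-3)·0.8571) / (-9) = -2.4413
  s = (-8 - (4)·3.5000 - (-4)·-1.3000 - (3)·0.5556) / (14) = -2.0619

(0.7052, -0.6516, -2.4413, -2.0619)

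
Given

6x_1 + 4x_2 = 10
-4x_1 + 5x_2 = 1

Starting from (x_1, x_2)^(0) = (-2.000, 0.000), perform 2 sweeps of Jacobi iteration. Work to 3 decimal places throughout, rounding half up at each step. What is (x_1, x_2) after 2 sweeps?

Iteration 1:
  x_1 = (10 - (4)·0.000) / (6) = 1.667
  x_2 = (1 - (-4)·-2.000) / (5) = -1.400
Iteration 2:
  x_1 = (10 - (4)·-1.400) / (6) = 2.600
  x_2 = (1 - (-4)·1.667) / (5) = 1.534

(2.600, 1.534)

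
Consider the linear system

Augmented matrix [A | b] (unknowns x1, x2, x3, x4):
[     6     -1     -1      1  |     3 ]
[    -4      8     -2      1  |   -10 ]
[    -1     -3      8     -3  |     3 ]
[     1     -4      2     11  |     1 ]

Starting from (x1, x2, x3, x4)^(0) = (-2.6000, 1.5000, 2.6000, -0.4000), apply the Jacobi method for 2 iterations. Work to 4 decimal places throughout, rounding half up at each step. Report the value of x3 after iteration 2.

Iteration 1:
  x1 = (3 - (-1)·1.5000 - (-1)·2.6000 - (1)·-0.4000) / (6) = 1.2500
  x2 = (-10 - (-4)·-2.6000 - (-2)·2.6000 - (1)·-0.4000) / (8) = -1.8500
  x3 = (3 - (-1)·-2.6000 - (-3)·1.5000 - (-3)·-0.4000) / (8) = 0.4625
  x4 = (1 - (1)·-2.6000 - (-4)·1.5000 - (2)·2.6000) / (11) = 0.4000
Iteration 2:
  x1 = (3 - (-1)·-1.8500 - (-1)·0.4625 - (1)·0.4000) / (6) = 0.2021
  x2 = (-10 - (-4)·1.2500 - (-2)·0.4625 - (1)·0.4000) / (8) = -0.5594
  x3 = (3 - (-1)·1.2500 - (-3)·-1.8500 - (-3)·0.4000) / (8) = -0.0125
  x4 = (1 - (1)·1.2500 - (-4)·-1.8500 - (2)·0.4625) / (11) = -0.7795

-0.0125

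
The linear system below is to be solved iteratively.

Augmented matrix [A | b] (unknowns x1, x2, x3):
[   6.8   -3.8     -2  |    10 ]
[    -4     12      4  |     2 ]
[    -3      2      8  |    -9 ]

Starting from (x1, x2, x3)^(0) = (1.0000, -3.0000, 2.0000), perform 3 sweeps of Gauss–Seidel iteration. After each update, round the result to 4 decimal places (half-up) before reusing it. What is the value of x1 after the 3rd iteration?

Iteration 1:
  x1 = (10 - (-3.8)·-3.0000 - (-2)·2.0000) / (6.8) = 0.3824
  x2 = (2 - (-4)·0.3824 - (4)·2.0000) / (12) = -0.3725
  x3 = (-9 - (-3)·0.3824 - (2)·-0.3725) / (8) = -0.8885
Iteration 2:
  x1 = (10 - (-3.8)·-0.3725 - (-2)·-0.8885) / (6.8) = 1.0011
  x2 = (2 - (-4)·1.0011 - (4)·-0.8885) / (12) = 0.7965
  x3 = (-9 - (-3)·1.0011 - (2)·0.7965) / (8) = -0.9487
Iteration 3:
  x1 = (10 - (-3.8)·0.7965 - (-2)·-0.9487) / (6.8) = 1.6367
  x2 = (2 - (-4)·1.6367 - (4)·-0.9487) / (12) = 1.0285
  x3 = (-9 - (-3)·1.6367 - (2)·1.0285) / (8) = -0.7684

1.6367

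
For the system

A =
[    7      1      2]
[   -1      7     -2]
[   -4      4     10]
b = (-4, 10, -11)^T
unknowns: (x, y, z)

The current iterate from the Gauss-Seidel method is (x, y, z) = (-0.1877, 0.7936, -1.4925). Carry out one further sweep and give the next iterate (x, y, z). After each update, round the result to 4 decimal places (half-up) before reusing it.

One sweep:
  x = (-4 - (1)·0.7936 - (2)·-1.4925) / (7) = -0.2584
  y = (10 - (-1)·-0.2584 - (-2)·-1.4925) / (7) = 0.9652
  z = (-11 - (-4)·-0.2584 - (4)·0.9652) / (10) = -1.5894

(-0.2584, 0.9652, -1.5894)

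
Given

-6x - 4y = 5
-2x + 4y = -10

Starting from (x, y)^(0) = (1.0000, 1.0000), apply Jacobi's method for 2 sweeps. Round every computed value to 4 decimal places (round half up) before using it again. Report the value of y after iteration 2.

Iteration 1:
  x = (5 - (-4)·1.0000) / (-6) = -1.5000
  y = (-10 - (-2)·1.0000) / (4) = -2.0000
Iteration 2:
  x = (5 - (-4)·-2.0000) / (-6) = 0.5000
  y = (-10 - (-2)·-1.5000) / (4) = -3.2500

-3.2500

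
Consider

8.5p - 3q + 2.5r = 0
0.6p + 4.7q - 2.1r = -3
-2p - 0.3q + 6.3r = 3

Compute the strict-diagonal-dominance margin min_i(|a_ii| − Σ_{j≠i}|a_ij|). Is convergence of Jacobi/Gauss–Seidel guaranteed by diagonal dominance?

row 1: |8.5| − (3+2.5) = 3
row 2: |4.7| − (0.6+2.1) = 2
row 3: |6.3| − (2+0.3) = 4
minimum over rows = 2 → strictly diagonally dominant (convergence guaranteed)

2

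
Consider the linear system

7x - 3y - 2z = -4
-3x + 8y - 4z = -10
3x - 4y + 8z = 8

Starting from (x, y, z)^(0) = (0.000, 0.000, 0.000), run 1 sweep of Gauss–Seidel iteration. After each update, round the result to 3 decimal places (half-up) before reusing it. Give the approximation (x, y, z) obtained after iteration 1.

(-0.571, -1.464, 0.482)

Iteration 1:
  x = (-4 - (-3)·0.000 - (-2)·0.000) / (7) = -0.571
  y = (-10 - (-3)·-0.571 - (-4)·0.000) / (8) = -1.464
  z = (8 - (3)·-0.571 - (-4)·-1.464) / (8) = 0.482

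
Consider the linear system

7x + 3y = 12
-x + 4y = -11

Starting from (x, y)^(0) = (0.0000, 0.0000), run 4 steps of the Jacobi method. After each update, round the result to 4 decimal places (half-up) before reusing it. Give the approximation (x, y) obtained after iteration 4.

Iteration 1:
  x = (12 - (3)·0.0000) / (7) = 1.7143
  y = (-11 - (-1)·0.0000) / (4) = -2.7500
Iteration 2:
  x = (12 - (3)·-2.7500) / (7) = 2.8929
  y = (-11 - (-1)·1.7143) / (4) = -2.3214
Iteration 3:
  x = (12 - (3)·-2.3214) / (7) = 2.7092
  y = (-11 - (-1)·2.8929) / (4) = -2.0268
Iteration 4:
  x = (12 - (3)·-2.0268) / (7) = 2.5829
  y = (-11 - (-1)·2.7092) / (4) = -2.0727

(2.5829, -2.0727)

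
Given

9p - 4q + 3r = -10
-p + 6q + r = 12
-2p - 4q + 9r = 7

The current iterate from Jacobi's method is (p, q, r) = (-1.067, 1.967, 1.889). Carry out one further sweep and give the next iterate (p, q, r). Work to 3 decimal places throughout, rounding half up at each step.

One sweep:
  p = (-10 - (-4)·1.967 - (3)·1.889) / (9) = -0.867
  q = (12 - (-1)·-1.067 - (1)·1.889) / (6) = 1.507
  r = (7 - (-2)·-1.067 - (-4)·1.967) / (9) = 1.415

(-0.867, 1.507, 1.415)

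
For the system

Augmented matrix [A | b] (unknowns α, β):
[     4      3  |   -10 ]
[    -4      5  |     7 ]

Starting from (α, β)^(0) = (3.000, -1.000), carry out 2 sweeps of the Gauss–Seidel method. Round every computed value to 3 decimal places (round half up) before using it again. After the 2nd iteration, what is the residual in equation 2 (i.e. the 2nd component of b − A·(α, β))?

0.000

Iteration 1:
  α = (-10 - (3)·-1.000) / (4) = -1.750
  β = (7 - (-4)·-1.750) / (5) = 0.000
Iteration 2:
  α = (-10 - (3)·0.000) / (4) = -2.500
  β = (7 - (-4)·-2.500) / (5) = -0.600
Residual b − A·x = (1.800, 0.000)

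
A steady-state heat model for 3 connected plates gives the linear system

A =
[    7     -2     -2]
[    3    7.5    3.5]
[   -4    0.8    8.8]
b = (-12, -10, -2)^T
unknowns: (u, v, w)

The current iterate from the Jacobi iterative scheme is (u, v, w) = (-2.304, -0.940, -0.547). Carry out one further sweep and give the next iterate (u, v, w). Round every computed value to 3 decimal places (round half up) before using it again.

One sweep:
  u = (-12 - (-2)·-0.940 - (-2)·-0.547) / (7) = -2.139
  v = (-10 - (3)·-2.304 - (3.5)·-0.547) / (7.5) = -0.156
  w = (-2 - (-4)·-2.304 - (0.8)·-0.940) / (8.8) = -1.189

(-2.139, -0.156, -1.189)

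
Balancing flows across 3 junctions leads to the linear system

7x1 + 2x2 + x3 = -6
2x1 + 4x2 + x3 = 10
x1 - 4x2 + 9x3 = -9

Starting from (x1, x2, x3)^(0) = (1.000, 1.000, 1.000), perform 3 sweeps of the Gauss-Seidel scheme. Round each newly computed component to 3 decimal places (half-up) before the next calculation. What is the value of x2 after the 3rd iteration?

3.280

Iteration 1:
  x1 = (-6 - (2)·1.000 - (1)·1.000) / (7) = -1.286
  x2 = (10 - (2)·-1.286 - (1)·1.000) / (4) = 2.893
  x3 = (-9 - (1)·-1.286 - (-4)·2.893) / (9) = 0.429
Iteration 2:
  x1 = (-6 - (2)·2.893 - (1)·0.429) / (7) = -1.745
  x2 = (10 - (2)·-1.745 - (1)·0.429) / (4) = 3.265
  x3 = (-9 - (1)·-1.745 - (-4)·3.265) / (9) = 0.645
Iteration 3:
  x1 = (-6 - (2)·3.265 - (1)·0.645) / (7) = -1.882
  x2 = (10 - (2)·-1.882 - (1)·0.645) / (4) = 3.280
  x3 = (-9 - (1)·-1.882 - (-4)·3.280) / (9) = 0.667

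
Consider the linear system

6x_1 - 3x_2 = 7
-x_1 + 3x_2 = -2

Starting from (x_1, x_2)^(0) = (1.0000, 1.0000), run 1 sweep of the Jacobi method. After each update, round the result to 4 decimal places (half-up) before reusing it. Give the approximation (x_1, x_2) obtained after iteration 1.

(1.6667, -0.3333)

Iteration 1:
  x_1 = (7 - (-3)·1.0000) / (6) = 1.6667
  x_2 = (-2 - (-1)·1.0000) / (3) = -0.3333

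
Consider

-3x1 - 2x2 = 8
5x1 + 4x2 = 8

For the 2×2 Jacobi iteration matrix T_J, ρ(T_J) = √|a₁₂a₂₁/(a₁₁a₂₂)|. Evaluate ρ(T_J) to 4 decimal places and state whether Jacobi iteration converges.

0.9129

a₁₂a₂₁/(a₁₁a₂₂) = (-2)·(5) / ((-3)·(4)) = 0.833333
ρ = √|0.833333| = √0.833333 = 0.9129
ρ < 1, so Jacobi converges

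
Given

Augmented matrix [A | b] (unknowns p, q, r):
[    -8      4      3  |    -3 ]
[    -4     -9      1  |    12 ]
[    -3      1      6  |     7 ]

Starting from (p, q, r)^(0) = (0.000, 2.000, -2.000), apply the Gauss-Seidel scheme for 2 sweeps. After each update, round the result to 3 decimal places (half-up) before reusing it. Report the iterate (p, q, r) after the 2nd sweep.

Iteration 1:
  p = (-3 - (4)·2.000 - (3)·-2.000) / (-8) = 0.625
  q = (12 - (-4)·0.625 - (1)·-2.000) / (-9) = -1.833
  r = (7 - (-3)·0.625 - (1)·-1.833) / (6) = 1.785
Iteration 2:
  p = (-3 - (4)·-1.833 - (3)·1.785) / (-8) = 0.128
  q = (12 - (-4)·0.128 - (1)·1.785) / (-9) = -1.192
  r = (7 - (-3)·0.128 - (1)·-1.192) / (6) = 1.429

(0.128, -1.192, 1.429)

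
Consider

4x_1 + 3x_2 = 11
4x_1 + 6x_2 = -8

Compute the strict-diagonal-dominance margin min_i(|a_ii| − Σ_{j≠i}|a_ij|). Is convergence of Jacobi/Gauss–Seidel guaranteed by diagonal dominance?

row 1: |4| − (3) = 1
row 2: |6| − (4) = 2
minimum over rows = 1 → strictly diagonally dominant (convergence guaranteed)

1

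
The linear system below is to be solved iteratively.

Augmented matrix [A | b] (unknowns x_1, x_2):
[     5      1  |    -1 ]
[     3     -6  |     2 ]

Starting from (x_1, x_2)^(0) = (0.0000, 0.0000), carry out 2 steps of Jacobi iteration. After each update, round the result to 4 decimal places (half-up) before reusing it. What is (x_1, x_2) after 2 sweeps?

(-0.1333, -0.4333)

Iteration 1:
  x_1 = (-1 - (1)·0.0000) / (5) = -0.2000
  x_2 = (2 - (3)·0.0000) / (-6) = -0.3333
Iteration 2:
  x_1 = (-1 - (1)·-0.3333) / (5) = -0.1333
  x_2 = (2 - (3)·-0.2000) / (-6) = -0.4333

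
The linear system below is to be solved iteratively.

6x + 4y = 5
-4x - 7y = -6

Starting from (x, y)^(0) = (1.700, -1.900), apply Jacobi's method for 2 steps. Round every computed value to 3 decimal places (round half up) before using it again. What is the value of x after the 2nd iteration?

Iteration 1:
  x = (5 - (4)·-1.900) / (6) = 2.100
  y = (-6 - (-4)·1.700) / (-7) = -0.114
Iteration 2:
  x = (5 - (4)·-0.114) / (6) = 0.909
  y = (-6 - (-4)·2.100) / (-7) = -0.343

0.909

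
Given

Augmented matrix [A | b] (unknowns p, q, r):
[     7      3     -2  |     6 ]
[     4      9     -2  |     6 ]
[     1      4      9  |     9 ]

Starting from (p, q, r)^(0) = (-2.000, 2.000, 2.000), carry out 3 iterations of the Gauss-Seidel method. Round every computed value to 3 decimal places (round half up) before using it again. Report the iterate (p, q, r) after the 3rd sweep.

Iteration 1:
  p = (6 - (3)·2.000 - (-2)·2.000) / (7) = 0.571
  q = (6 - (4)·0.571 - (-2)·2.000) / (9) = 0.857
  r = (9 - (1)·0.571 - (4)·0.857) / (9) = 0.556
Iteration 2:
  p = (6 - (3)·0.857 - (-2)·0.556) / (7) = 0.649
  q = (6 - (4)·0.649 - (-2)·0.556) / (9) = 0.502
  r = (9 - (1)·0.649 - (4)·0.502) / (9) = 0.705
Iteration 3:
  p = (6 - (3)·0.502 - (-2)·0.705) / (7) = 0.843
  q = (6 - (4)·0.843 - (-2)·0.705) / (9) = 0.449
  r = (9 - (1)·0.843 - (4)·0.449) / (9) = 0.707

(0.843, 0.449, 0.707)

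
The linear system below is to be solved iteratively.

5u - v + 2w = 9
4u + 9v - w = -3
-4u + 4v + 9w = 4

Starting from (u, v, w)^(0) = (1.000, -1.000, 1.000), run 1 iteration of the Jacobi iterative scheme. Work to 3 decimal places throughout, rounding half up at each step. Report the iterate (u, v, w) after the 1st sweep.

Iteration 1:
  u = (9 - (-1)·-1.000 - (2)·1.000) / (5) = 1.200
  v = (-3 - (4)·1.000 - (-1)·1.000) / (9) = -0.667
  w = (4 - (-4)·1.000 - (4)·-1.000) / (9) = 1.333

(1.200, -0.667, 1.333)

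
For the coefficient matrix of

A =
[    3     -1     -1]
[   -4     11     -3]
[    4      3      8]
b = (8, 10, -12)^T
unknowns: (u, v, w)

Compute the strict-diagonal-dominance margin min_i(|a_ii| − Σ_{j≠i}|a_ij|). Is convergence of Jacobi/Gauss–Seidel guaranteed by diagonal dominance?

row 1: |3| − (1+1) = 1
row 2: |11| − (4+3) = 4
row 3: |8| − (4+3) = 1
minimum over rows = 1 → strictly diagonally dominant (convergence guaranteed)

1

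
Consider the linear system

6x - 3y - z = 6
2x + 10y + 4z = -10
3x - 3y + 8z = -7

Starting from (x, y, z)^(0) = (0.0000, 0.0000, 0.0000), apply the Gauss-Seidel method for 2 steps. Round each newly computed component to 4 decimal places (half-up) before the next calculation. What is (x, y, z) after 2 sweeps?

Iteration 1:
  x = (6 - (-3)·0.0000 - (-1)·0.0000) / (6) = 1.0000
  y = (-10 - (2)·1.0000 - (4)·0.0000) / (10) = -1.2000
  z = (-7 - (3)·1.0000 - (-3)·-1.2000) / (8) = -1.7000
Iteration 2:
  x = (6 - (-3)·-1.2000 - (-1)·-1.7000) / (6) = 0.1167
  y = (-10 - (2)·0.1167 - (4)·-1.7000) / (10) = -0.3433
  z = (-7 - (3)·0.1167 - (-3)·-0.3433) / (8) = -1.0475

(0.1167, -0.3433, -1.0475)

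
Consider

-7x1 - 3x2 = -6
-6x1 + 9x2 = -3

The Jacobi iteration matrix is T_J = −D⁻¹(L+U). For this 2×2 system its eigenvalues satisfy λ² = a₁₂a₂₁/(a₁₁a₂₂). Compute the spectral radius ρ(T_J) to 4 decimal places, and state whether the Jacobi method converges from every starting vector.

a₁₂a₂₁/(a₁₁a₂₂) = (-3)·(-6) / ((-7)·(9)) = -0.285714
ρ = √|-0.285714| = √0.285714 = 0.5345
ρ < 1, so Jacobi converges

0.5345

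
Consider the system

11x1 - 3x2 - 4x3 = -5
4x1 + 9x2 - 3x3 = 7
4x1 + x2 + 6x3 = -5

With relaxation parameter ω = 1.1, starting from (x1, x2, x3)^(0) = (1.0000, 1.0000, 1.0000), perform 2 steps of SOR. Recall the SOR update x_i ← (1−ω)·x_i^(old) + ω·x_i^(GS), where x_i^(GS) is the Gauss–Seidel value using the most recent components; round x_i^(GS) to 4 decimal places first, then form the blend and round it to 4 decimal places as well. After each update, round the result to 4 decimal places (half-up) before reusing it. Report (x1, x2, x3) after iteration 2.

Iteration 1:
  x1: GS value = (-5 - (-3)·1.0000 - (-4)·1.0000) / (11) = 0.1818;  x1 ← (1−ω)·1.0000 + ω·0.1818 = 0.1000
  x2: GS value = (7 - (4)·0.1000 - (-3)·1.0000) / (9) = 1.0667;  x2 ← (1−ω)·1.0000 + ω·1.0667 = 1.0734
  x3: GS value = (-5 - (4)·0.1000 - (1)·1.0734) / (6) = -1.0789;  x3 ← (1−ω)·1.0000 + ω·-1.0789 = -1.2868
Iteration 2:
  x1: GS value = (-5 - (-3)·1.0734 - (-4)·-1.2868) / (11) = -0.6297;  x1 ← (1−ω)·0.1000 + ω·-0.6297 = -0.7027
  x2: GS value = (7 - (4)·-0.7027 - (-3)·-1.2868) / (9) = 0.6612;  x2 ← (1−ω)·1.0734 + ω·0.6612 = 0.6200
  x3: GS value = (-5 - (4)·-0.7027 - (1)·0.6200) / (6) = -0.4682;  x3 ← (1−ω)·-1.2868 + ω·-0.4682 = -0.3863

(-0.7027, 0.6200, -0.3863)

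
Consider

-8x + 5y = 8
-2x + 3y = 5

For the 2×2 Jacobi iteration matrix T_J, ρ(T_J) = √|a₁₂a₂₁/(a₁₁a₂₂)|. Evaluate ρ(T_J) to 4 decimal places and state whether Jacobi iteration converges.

0.6455

a₁₂a₂₁/(a₁₁a₂₂) = (5)·(-2) / ((-8)·(3)) = 0.416667
ρ = √|0.416667| = √0.416667 = 0.6455
ρ < 1, so Jacobi converges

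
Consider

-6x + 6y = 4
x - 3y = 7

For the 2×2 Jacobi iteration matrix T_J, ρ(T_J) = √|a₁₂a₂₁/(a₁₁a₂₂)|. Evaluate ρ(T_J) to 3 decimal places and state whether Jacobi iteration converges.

a₁₂a₂₁/(a₁₁a₂₂) = (6)·(1) / ((-6)·(-3)) = 0.333333
ρ = √|0.333333| = √0.333333 = 0.577
ρ < 1, so Jacobi converges

0.577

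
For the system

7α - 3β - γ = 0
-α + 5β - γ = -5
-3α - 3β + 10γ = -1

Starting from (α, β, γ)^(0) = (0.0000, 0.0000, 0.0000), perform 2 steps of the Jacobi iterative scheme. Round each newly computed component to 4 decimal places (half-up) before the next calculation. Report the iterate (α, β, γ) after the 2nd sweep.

Iteration 1:
  α = (0 - (-3)·0.0000 - (-1)·0.0000) / (7) = 0.0000
  β = (-5 - (-1)·0.0000 - (-1)·0.0000) / (5) = -1.0000
  γ = (-1 - (-3)·0.0000 - (-3)·0.0000) / (10) = -0.1000
Iteration 2:
  α = (0 - (-3)·-1.0000 - (-1)·-0.1000) / (7) = -0.4429
  β = (-5 - (-1)·0.0000 - (-1)·-0.1000) / (5) = -1.0200
  γ = (-1 - (-3)·0.0000 - (-3)·-1.0000) / (10) = -0.4000

(-0.4429, -1.0200, -0.4000)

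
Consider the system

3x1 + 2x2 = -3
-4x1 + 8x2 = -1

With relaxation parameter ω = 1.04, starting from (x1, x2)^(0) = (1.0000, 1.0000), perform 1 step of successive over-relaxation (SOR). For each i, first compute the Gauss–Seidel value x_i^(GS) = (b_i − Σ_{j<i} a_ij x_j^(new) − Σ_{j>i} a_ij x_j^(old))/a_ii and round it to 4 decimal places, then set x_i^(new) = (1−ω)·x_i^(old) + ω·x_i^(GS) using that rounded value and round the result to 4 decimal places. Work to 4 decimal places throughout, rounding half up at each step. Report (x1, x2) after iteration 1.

Iteration 1:
  x1: GS value = (-3 - (2)·1.0000) / (3) = -1.6667;  x1 ← (1−ω)·1.0000 + ω·-1.6667 = -1.7734
  x2: GS value = (-1 - (-4)·-1.7734) / (8) = -1.0117;  x2 ← (1−ω)·1.0000 + ω·-1.0117 = -1.0922

(-1.7734, -1.0922)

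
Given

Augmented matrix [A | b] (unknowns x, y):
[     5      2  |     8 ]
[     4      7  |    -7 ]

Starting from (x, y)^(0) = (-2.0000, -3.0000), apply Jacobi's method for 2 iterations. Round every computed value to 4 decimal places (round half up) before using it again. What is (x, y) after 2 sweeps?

(1.5428, -2.6000)

Iteration 1:
  x = (8 - (2)·-3.0000) / (5) = 2.8000
  y = (-7 - (4)·-2.0000) / (7) = 0.1429
Iteration 2:
  x = (8 - (2)·0.1429) / (5) = 1.5428
  y = (-7 - (4)·2.8000) / (7) = -2.6000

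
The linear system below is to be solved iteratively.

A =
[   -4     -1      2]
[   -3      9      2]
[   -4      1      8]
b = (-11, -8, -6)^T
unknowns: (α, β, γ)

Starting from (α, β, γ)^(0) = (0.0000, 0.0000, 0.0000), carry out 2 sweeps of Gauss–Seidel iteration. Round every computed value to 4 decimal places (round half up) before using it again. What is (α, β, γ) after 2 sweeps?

(3.0538, -0.0091, 0.7780)

Iteration 1:
  α = (-11 - (-1)·0.0000 - (2)·0.0000) / (-4) = 2.7500
  β = (-8 - (-3)·2.7500 - (2)·0.0000) / (9) = 0.0278
  γ = (-6 - (-4)·2.7500 - (1)·0.0278) / (8) = 0.6215
Iteration 2:
  α = (-11 - (-1)·0.0278 - (2)·0.6215) / (-4) = 3.0538
  β = (-8 - (-3)·3.0538 - (2)·0.6215) / (9) = -0.0091
  γ = (-6 - (-4)·3.0538 - (1)·-0.0091) / (8) = 0.7780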